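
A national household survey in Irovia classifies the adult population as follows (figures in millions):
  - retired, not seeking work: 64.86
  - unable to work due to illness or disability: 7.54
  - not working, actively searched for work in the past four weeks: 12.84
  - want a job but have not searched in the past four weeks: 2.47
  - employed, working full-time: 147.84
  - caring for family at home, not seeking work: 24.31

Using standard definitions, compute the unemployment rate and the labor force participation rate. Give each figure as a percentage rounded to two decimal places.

Employed = 147.84 million.
Unemployed = 12.84 million.
Labor force = 147.84 + 12.84 = 160.68 million.
Not in labor force = 64.86 + 7.54 + 2.47 + 24.31 = 99.18 million (those not working and not actively searching are outside the labor force — including those who want a job but have given up searching).
Civilian working-age population = 160.68 + 99.18 = 259.86 million.
Unemployment rate = 12.84 / 160.68 = 7.99%.
Labor force participation rate = 160.68 / 259.86 = 61.83%.

Unemployment rate ≈ 7.99%; labor force participation rate ≈ 61.83%.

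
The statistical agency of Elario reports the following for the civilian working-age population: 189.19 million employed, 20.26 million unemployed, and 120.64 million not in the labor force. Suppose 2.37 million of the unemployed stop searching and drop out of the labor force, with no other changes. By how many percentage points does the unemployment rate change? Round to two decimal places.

The unemployment rate changes by −1.03 percentage points.

Initially, labor force = 189.19 + 20.26 = 209.45 million, so u = 20.26/209.45 = 9.67%.
After the change, unemployed and labor force both fall by 2.37 → E = 189.19, U = 17.89, labor force = 207.08 million.
New unemployment rate = 17.89 / 207.08 = 8.64%.
Change = 8.64% − 9.67% = −1.03 percentage points.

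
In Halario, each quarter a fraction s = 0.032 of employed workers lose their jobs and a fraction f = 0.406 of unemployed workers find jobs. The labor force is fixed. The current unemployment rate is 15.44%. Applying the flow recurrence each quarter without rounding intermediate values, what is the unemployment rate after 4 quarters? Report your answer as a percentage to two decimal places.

Unemployment rate after four quarters ≈ 8.12%.

With a fixed labor force, u_{t+1} = u_t + s·(1−u_t) − f·u_t = u_t·(1−s−f) + s.
Here 1−s−f = 0.562 and s = 0.032.
u_1 = 0.154400 × 0.562 + 0.032 = 0.118773.
u_2 = 0.118773 × 0.562 + 0.032 = 0.098750.
u_3 = 0.098750 × 0.562 + 0.032 = 0.087498.
u_4 = 0.087498 × 0.562 + 0.032 = 0.081174.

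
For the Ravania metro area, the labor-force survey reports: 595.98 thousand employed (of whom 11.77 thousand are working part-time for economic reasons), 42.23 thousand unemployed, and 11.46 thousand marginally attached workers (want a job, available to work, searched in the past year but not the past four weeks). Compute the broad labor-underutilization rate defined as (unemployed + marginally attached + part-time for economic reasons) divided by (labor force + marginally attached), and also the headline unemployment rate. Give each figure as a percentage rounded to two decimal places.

Labor force = 595.98 + 42.23 = 638.21 thousand.
Numerator = 42.23 + 11.46 + 11.77 = 65.46 thousand.
Denominator = 638.21 + 11.46 = 649.67 thousand.
Broad rate = 65.46 / 649.67 = 10.08%.
Headline unemployment rate = 42.23 / 638.21 = 6.62%.

Broad underutilization rate ≈ 10.08%; headline unemployment rate ≈ 6.62%.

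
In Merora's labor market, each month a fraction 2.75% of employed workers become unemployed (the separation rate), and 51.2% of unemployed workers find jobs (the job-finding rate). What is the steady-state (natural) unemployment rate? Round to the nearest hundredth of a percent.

At steady state the flows balance: s·E = f·U, so U/(E+U) = s/(s+f).
u* = 2.75 / (2.75 + 51.2) = 2.75 / 53.95 = 5.10%.

Steady-state unemployment rate ≈ 5.10%.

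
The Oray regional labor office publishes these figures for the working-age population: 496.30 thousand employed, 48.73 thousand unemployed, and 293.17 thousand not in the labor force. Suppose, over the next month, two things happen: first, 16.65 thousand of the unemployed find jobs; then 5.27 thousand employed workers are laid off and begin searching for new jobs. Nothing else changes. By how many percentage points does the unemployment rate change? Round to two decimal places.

The unemployment rate changes by −2.09 percentage points.

Initially, labor force = 496.30 + 48.73 = 545.03 thousand, so u = 48.73/545.03 = 8.94%.
After the first change, unemployed falls and employed rises by 16.65; labor force unchanged → E = 512.95, U = 32.08, labor force = 545.03 thousand.
After the second change, employed falls and unemployed rises by 5.27; labor force unchanged → E = 507.68, U = 37.35, labor force = 545.03 thousand.
New unemployment rate = 37.35 / 545.03 = 6.85%.
Change = 6.85% − 8.94% = −2.09 percentage points.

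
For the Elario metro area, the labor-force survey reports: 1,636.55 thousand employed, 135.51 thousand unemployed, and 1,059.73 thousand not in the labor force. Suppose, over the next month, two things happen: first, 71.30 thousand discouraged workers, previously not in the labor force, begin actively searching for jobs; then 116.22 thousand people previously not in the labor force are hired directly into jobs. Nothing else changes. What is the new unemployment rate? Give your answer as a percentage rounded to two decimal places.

Initially, labor force = 1,636.55 + 135.51 = 1,772.06 thousand, so u = 135.51/1,772.06 = 7.65%.
After the first change, unemployed and labor force both rise by 71.30 → E = 1,636.55, U = 206.81, labor force = 1,843.36 thousand.
After the second change, employed and labor force both rise by 116.22; unemployed unchanged → E = 1,752.77, U = 206.81, labor force = 1,959.58 thousand.
New unemployment rate = 206.81 / 1,959.58 = 10.55%.

New unemployment rate ≈ 10.55%.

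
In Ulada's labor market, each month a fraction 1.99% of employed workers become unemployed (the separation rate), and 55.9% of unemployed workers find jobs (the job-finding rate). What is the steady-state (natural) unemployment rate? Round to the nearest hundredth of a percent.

Steady-state unemployment rate ≈ 3.44%.

At steady state the flows balance: s·E = f·U, so U/(E+U) = s/(s+f).
u* = 1.99 / (1.99 + 55.9) = 1.99 / 57.89 = 3.44%.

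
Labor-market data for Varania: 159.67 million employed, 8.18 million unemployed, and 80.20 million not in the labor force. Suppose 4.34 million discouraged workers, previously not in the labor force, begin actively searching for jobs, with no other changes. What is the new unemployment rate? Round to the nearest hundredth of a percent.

Initially, labor force = 159.67 + 8.18 = 167.85 million, so u = 8.18/167.85 = 4.87%.
After the change, unemployed and labor force both rise by 4.34 → E = 159.67, U = 12.52, labor force = 172.19 million.
New unemployment rate = 12.52 / 172.19 = 7.27%.

New unemployment rate ≈ 7.27%.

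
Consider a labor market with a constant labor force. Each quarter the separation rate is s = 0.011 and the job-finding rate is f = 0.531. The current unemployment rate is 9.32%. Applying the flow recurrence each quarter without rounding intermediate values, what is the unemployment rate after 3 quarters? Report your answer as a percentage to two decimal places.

Unemployment rate after three quarters ≈ 2.73%.

With a fixed labor force, u_{t+1} = u_t + s·(1−u_t) − f·u_t = u_t·(1−s−f) + s.
Here 1−s−f = 0.458 and s = 0.011.
u_1 = 0.093200 × 0.458 + 0.011 = 0.053686.
u_2 = 0.053686 × 0.458 + 0.011 = 0.035588.
u_3 = 0.035588 × 0.458 + 0.011 = 0.027299.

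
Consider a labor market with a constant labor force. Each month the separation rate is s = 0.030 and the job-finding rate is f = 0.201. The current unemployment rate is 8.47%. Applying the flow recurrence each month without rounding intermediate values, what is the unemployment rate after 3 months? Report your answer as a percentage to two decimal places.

Unemployment rate after three months ≈ 10.93%.

With a fixed labor force, u_{t+1} = u_t + s·(1−u_t) − f·u_t = u_t·(1−s−f) + s.
Here 1−s−f = 0.769 and s = 0.030.
u_1 = 0.084700 × 0.769 + 0.030 = 0.095134.
u_2 = 0.095134 × 0.769 + 0.030 = 0.103158.
u_3 = 0.103158 × 0.769 + 0.030 = 0.109329.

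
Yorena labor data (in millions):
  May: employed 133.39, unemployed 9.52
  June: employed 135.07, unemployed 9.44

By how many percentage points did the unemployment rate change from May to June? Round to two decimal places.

May: labor force = 133.39 + 9.52 = 142.91; u = 9.52/142.91 = 6.66%.
June: labor force = 135.07 + 9.44 = 144.51; u = 9.44/144.51 = 6.53%.
Change = 6.53% − 6.66% = −0.13 pp.

The unemployment rate changed by −0.13 percentage points.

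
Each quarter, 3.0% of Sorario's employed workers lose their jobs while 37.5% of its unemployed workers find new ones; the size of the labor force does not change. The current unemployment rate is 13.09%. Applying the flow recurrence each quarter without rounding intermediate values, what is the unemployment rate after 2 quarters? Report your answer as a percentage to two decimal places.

With a fixed labor force, u_{t+1} = u_t + s·(1−u_t) − f·u_t = u_t·(1−s−f) + s.
Here 1−s−f = 0.595 and s = 0.030.
u_1 = 0.130900 × 0.595 + 0.030 = 0.107885.
u_2 = 0.107885 × 0.595 + 0.030 = 0.094192.

Unemployment rate after two quarters ≈ 9.42%.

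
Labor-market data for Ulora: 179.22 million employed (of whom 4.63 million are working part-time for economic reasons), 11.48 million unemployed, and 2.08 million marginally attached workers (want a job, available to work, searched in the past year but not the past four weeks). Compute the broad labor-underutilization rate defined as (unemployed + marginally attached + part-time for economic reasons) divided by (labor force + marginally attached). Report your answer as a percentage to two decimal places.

Broad underutilization rate ≈ 9.44%.

Labor force = 179.22 + 11.48 = 190.70 million.
Numerator = 11.48 + 2.08 + 4.63 = 18.19 million.
Denominator = 190.70 + 2.08 = 192.78 million.
Broad rate = 18.19 / 192.78 = 9.44%.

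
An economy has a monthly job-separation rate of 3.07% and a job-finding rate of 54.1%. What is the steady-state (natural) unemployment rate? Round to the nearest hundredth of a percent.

At steady state the flows balance: s·E = f·U, so U/(E+U) = s/(s+f).
u* = 3.07 / (3.07 + 54.1) = 3.07 / 57.17 = 5.37%.

Steady-state unemployment rate ≈ 5.37%.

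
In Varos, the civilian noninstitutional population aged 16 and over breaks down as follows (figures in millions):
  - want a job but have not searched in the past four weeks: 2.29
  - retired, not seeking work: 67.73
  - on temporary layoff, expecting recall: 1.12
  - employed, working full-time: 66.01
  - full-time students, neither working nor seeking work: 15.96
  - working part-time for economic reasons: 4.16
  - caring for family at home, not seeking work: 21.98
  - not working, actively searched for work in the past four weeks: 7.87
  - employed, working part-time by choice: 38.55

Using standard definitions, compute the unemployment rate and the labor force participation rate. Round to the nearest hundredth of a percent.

Unemployment rate ≈ 7.64%; labor force participation rate ≈ 52.16%.

Employed = 66.01 + 4.16 + 38.55 = 108.72 million (anyone who worked, including part-time for economic reasons, counts as employed).
Unemployed = 1.12 + 7.87 = 8.99 million (jobless and actively searching, or on temporary layoff).
Labor force = 108.72 + 8.99 = 117.71 million.
Not in labor force = 2.29 + 67.73 + 15.96 + 21.98 = 107.96 million (those not working and not actively searching are outside the labor force — including those who want a job but have given up searching).
Civilian working-age population = 117.71 + 107.96 = 225.67 million.
Unemployment rate = 8.99 / 117.71 = 7.64%.
Labor force participation rate = 117.71 / 225.67 = 52.16%.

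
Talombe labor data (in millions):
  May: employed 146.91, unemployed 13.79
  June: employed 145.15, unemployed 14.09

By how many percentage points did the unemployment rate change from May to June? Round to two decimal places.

May: labor force = 146.91 + 13.79 = 160.70; u = 13.79/160.70 = 8.58%.
June: labor force = 145.15 + 14.09 = 159.24; u = 14.09/159.24 = 8.85%.
Change = 8.85% − 8.58% = +0.27 pp.

The unemployment rate changed by +0.27 percentage points.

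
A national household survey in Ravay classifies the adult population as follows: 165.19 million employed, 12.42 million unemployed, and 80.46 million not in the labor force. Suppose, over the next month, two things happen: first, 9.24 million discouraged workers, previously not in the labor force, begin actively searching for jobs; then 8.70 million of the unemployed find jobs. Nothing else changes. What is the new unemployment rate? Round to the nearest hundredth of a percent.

New unemployment rate ≈ 6.94%.

Initially, labor force = 165.19 + 12.42 = 177.61 million, so u = 12.42/177.61 = 6.99%.
After the first change, unemployed and labor force both rise by 9.24 → E = 165.19, U = 21.66, labor force = 186.85 million.
After the second change, unemployed falls and employed rises by 8.70; labor force unchanged → E = 173.89, U = 12.96, labor force = 186.85 million.
New unemployment rate = 12.96 / 186.85 = 6.94%.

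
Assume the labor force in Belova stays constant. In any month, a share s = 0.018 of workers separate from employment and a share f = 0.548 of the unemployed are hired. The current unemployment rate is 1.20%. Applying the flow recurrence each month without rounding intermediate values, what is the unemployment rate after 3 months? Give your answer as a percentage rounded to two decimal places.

With a fixed labor force, u_{t+1} = u_t + s·(1−u_t) − f·u_t = u_t·(1−s−f) + s.
Here 1−s−f = 0.434 and s = 0.018.
u_1 = 0.012000 × 0.434 + 0.018 = 0.023208.
u_2 = 0.023208 × 0.434 + 0.018 = 0.028072.
u_3 = 0.028072 × 0.434 + 0.018 = 0.030183.

Unemployment rate after three months ≈ 3.02%.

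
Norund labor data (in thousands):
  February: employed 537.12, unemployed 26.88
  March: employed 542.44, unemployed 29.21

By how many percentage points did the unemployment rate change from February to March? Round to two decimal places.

The unemployment rate changed by +0.34 percentage points.

February: labor force = 537.12 + 26.88 = 564.00; u = 26.88/564.00 = 4.77%.
March: labor force = 542.44 + 29.21 = 571.65; u = 29.21/571.65 = 5.11%.
Change = 5.11% − 4.77% = +0.34 pp.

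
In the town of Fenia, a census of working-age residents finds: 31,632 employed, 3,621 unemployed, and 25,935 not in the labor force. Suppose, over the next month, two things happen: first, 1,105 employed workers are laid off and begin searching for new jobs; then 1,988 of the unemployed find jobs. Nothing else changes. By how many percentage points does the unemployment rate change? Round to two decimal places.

Initially, labor force = 31,632 + 3,621 = 35,253, so u = 3,621/35,253 = 10.27%.
After the first change, employed falls and unemployed rises by 1,105; labor force unchanged → E = 30,527, U = 4,726, labor force = 35,253.
After the second change, unemployed falls and employed rises by 1,988; labor force unchanged → E = 32,515, U = 2,738, labor force = 35,253.
New unemployment rate = 2,738 / 35,253 = 7.77%.
Change = 7.77% − 10.27% = −2.50 percentage points.

The unemployment rate changes by −2.50 percentage points.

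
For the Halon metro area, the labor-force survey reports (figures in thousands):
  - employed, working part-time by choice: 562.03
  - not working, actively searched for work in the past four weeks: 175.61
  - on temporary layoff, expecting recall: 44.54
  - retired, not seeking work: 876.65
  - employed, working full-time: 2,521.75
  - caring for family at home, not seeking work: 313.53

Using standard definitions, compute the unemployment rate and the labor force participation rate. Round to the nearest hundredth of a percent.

Employed = 562.03 + 2,521.75 = 3,083.78 thousand.
Unemployed = 175.61 + 44.54 = 220.15 thousand (jobless and actively searching, or on temporary layoff).
Labor force = 3,083.78 + 220.15 = 3,303.93 thousand.
Not in labor force = 876.65 + 313.53 = 1,190.18 thousand (those not working and not actively searching are outside the labor force).
Civilian working-age population = 3,303.93 + 1,190.18 = 4,494.11 thousand.
Unemployment rate = 220.15 / 3,303.93 = 6.66%.
Labor force participation rate = 3,303.93 / 4,494.11 = 73.52%.

Unemployment rate ≈ 6.66%; labor force participation rate ≈ 73.52%.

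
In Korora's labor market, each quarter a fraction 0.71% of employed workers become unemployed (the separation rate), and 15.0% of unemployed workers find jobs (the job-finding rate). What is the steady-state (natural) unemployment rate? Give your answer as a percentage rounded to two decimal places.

At steady state the flows balance: s·E = f·U, so U/(E+U) = s/(s+f).
u* = 0.71 / (0.71 + 15.0) = 0.71 / 15.71 = 4.52%.

Steady-state unemployment rate ≈ 4.52%.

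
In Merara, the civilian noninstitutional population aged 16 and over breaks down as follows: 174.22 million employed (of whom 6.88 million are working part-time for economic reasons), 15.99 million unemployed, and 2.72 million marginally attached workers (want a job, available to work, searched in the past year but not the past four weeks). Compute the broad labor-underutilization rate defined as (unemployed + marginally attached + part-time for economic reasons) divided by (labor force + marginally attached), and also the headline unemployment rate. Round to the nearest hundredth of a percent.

Labor force = 174.22 + 15.99 = 190.21 million.
Numerator = 15.99 + 2.72 + 6.88 = 25.59 million.
Denominator = 190.21 + 2.72 = 192.93 million.
Broad rate = 25.59 / 192.93 = 13.26%.
Headline unemployment rate = 15.99 / 190.21 = 8.41%.

Broad underutilization rate ≈ 13.26%; headline unemployment rate ≈ 8.41%.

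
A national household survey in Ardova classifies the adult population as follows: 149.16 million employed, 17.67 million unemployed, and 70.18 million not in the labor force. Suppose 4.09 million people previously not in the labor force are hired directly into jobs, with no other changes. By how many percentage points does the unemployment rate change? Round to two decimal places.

The unemployment rate changes by −0.25 percentage points.

Initially, labor force = 149.16 + 17.67 = 166.83 million, so u = 17.67/166.83 = 10.59%.
After the change, employed and labor force both rise by 4.09; unemployed unchanged → E = 153.25, U = 17.67, labor force = 170.92 million.
New unemployment rate = 17.67 / 170.92 = 10.34%.
Change = 10.34% − 10.59% = −0.25 percentage points.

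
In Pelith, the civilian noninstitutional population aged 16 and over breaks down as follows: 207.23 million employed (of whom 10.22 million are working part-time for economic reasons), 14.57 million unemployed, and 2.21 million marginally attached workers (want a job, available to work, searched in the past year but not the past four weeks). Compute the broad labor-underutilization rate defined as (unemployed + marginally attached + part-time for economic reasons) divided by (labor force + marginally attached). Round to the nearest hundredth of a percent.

Broad underutilization rate ≈ 12.05%.

Labor force = 207.23 + 14.57 = 221.80 million.
Numerator = 14.57 + 2.21 + 10.22 = 27.00 million.
Denominator = 221.80 + 2.21 = 224.01 million.
Broad rate = 27.00 / 224.01 = 12.05%.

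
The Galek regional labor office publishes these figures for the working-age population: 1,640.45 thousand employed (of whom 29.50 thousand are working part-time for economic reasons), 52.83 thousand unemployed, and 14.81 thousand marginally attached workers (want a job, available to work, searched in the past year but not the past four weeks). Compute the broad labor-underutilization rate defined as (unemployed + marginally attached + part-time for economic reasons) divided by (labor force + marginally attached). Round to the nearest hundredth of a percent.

Labor force = 1,640.45 + 52.83 = 1,693.28 thousand.
Numerator = 52.83 + 14.81 + 29.50 = 97.14 thousand.
Denominator = 1,693.28 + 14.81 = 1,708.09 thousand.
Broad rate = 97.14 / 1,708.09 = 5.69%.

Broad underutilization rate ≈ 5.69%.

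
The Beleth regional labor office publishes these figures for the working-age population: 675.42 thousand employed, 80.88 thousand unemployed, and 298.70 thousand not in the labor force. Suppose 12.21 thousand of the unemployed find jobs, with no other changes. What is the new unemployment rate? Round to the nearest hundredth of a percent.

Initially, labor force = 675.42 + 80.88 = 756.30 thousand, so u = 80.88/756.30 = 10.69%.
After the change, unemployed falls and employed rises by 12.21; labor force unchanged → E = 687.63, U = 68.67, labor force = 756.30 thousand.
New unemployment rate = 68.67 / 756.30 = 9.08%.

New unemployment rate ≈ 9.08%.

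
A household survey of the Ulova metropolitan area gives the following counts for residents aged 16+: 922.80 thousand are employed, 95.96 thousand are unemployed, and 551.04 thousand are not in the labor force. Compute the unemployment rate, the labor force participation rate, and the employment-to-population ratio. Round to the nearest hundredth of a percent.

Unemployment rate ≈ 9.42%; labor force participation rate ≈ 64.90%; employment-population ratio ≈ 58.78%.

Labor force = employed + unemployed = 922.80 + 95.96 = 1,018.76 thousand.
Working-age population = 1,018.76 + 551.04 = 1,569.80 thousand.
Unemployment rate = 95.96 / 1,018.76 = 9.42%.
Labor force participation rate = 1,018.76 / 1,569.80 = 64.90%.
Employment-population ratio = 922.80 / 1,569.80 = 58.78%.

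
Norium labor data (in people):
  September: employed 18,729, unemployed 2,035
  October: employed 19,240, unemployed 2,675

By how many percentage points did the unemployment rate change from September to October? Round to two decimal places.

September: labor force = 18,729 + 2,035 = 20,764; u = 2,035/20,764 = 9.80%.
October: labor force = 19,240 + 2,675 = 21,915; u = 2,675/21,915 = 12.21%.
Change = 12.21% − 9.80% = +2.41 pp.

The unemployment rate changed by +2.41 percentage points.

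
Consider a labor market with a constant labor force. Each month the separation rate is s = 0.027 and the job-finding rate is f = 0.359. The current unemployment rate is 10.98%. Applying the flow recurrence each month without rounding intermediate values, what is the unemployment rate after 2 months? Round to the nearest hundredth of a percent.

Unemployment rate after two months ≈ 8.50%.

With a fixed labor force, u_{t+1} = u_t + s·(1−u_t) − f·u_t = u_t·(1−s−f) + s.
Here 1−s−f = 0.614 and s = 0.027.
u_1 = 0.109800 × 0.614 + 0.027 = 0.094417.
u_2 = 0.094417 × 0.614 + 0.027 = 0.084972.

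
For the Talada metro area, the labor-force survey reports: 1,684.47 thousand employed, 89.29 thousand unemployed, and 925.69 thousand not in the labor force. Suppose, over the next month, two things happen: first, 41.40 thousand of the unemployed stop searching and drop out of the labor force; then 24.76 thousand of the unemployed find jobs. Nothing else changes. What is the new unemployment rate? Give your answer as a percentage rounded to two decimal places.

Initially, labor force = 1,684.47 + 89.29 = 1,773.76 thousand, so u = 89.29/1,773.76 = 5.03%.
After the first change, unemployed and labor force both fall by 41.40 → E = 1,684.47, U = 47.89, labor force = 1,732.36 thousand.
After the second change, unemployed falls and employed rises by 24.76; labor force unchanged → E = 1,709.23, U = 23.13, labor force = 1,732.36 thousand.
New unemployment rate = 23.13 / 1,732.36 = 1.34%.

New unemployment rate ≈ 1.34%.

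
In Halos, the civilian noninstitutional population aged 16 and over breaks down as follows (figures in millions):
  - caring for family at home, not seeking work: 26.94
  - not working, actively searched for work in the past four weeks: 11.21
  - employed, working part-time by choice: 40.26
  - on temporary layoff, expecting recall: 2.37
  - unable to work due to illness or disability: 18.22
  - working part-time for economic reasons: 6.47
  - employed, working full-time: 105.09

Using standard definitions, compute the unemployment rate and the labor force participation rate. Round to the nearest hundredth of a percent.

Unemployment rate ≈ 8.21%; labor force participation rate ≈ 78.55%.

Employed = 40.26 + 6.47 + 105.09 = 151.82 million (anyone who worked, including part-time for economic reasons, counts as employed).
Unemployed = 11.21 + 2.37 = 13.58 million (jobless and actively searching, or on temporary layoff).
Labor force = 151.82 + 13.58 = 165.40 million.
Not in labor force = 26.94 + 18.22 = 45.16 million (those not working and not actively searching are outside the labor force).
Civilian working-age population = 165.40 + 45.16 = 210.56 million.
Unemployment rate = 13.58 / 165.40 = 8.21%.
Labor force participation rate = 165.40 / 210.56 = 78.55%.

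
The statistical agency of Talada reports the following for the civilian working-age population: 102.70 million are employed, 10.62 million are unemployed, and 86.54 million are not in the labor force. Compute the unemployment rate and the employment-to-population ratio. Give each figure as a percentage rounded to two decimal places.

Unemployment rate ≈ 9.37%; employment-population ratio ≈ 51.39%.

Labor force = employed + unemployed = 102.70 + 10.62 = 113.32 million.
Working-age population = 113.32 + 86.54 = 199.86 million.
Unemployment rate = 10.62 / 113.32 = 9.37%.
Employment-population ratio = 102.70 / 199.86 = 51.39%.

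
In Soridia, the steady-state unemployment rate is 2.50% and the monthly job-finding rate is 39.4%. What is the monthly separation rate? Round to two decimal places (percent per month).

From u* = s/(s+f): s = u·f/(1−u).
s = 0.0250 × 39.4 / (1 − 0.0250) = 0.9850 / 0.9750 ≈ 1.01% per month.

Separation rate ≈ 1.01% per month.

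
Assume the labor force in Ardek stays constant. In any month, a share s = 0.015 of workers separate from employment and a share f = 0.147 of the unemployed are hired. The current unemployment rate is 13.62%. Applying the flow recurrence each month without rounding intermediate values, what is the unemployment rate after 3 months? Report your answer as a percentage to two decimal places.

Unemployment rate after three months ≈ 11.83%.

With a fixed labor force, u_{t+1} = u_t + s·(1−u_t) − f·u_t = u_t·(1−s−f) + s.
Here 1−s−f = 0.838 and s = 0.015.
u_1 = 0.136200 × 0.838 + 0.015 = 0.129136.
u_2 = 0.129136 × 0.838 + 0.015 = 0.123216.
u_3 = 0.123216 × 0.838 + 0.015 = 0.118255.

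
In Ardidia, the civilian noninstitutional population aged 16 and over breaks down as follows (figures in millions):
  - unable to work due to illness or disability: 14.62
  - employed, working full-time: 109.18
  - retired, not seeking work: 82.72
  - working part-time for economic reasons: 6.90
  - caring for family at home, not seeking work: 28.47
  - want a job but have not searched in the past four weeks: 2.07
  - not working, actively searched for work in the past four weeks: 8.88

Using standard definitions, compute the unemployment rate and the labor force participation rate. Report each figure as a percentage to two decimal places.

Unemployment rate ≈ 7.11%; labor force participation rate ≈ 49.42%.

Employed = 109.18 + 6.90 = 116.08 million (anyone who worked, including part-time for economic reasons, counts as employed).
Unemployed = 8.88 million.
Labor force = 116.08 + 8.88 = 124.96 million.
Not in labor force = 14.62 + 82.72 + 28.47 + 2.07 = 127.88 million (those not working and not actively searching are outside the labor force — including those who want a job but have given up searching).
Civilian working-age population = 124.96 + 127.88 = 252.84 million.
Unemployment rate = 8.88 / 124.96 = 7.11%.
Labor force participation rate = 124.96 / 252.84 = 49.42%.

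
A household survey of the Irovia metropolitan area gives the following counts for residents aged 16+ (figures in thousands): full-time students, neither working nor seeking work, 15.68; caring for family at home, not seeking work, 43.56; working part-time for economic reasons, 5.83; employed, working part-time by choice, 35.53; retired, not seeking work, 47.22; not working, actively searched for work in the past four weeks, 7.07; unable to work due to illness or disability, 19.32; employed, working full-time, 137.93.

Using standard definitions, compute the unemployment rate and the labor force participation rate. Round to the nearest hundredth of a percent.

Unemployment rate ≈ 3.79%; labor force participation rate ≈ 59.70%.

Employed = 5.83 + 35.53 + 137.93 = 179.29 thousand (anyone who worked, including part-time for economic reasons, counts as employed).
Unemployed = 7.07 thousand.
Labor force = 179.29 + 7.07 = 186.36 thousand.
Not in labor force = 15.68 + 43.56 + 47.22 + 19.32 = 125.78 thousand (those not working and not actively searching are outside the labor force).
Civilian working-age population = 186.36 + 125.78 = 312.14 thousand.
Unemployment rate = 7.07 / 186.36 = 3.79%.
Labor force participation rate = 186.36 / 312.14 = 59.70%.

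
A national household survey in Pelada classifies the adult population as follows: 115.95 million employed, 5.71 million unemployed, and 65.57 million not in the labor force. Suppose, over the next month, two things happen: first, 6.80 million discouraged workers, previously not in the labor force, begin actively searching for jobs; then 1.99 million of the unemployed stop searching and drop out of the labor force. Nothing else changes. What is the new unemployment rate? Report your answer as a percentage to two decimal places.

Initially, labor force = 115.95 + 5.71 = 121.66 million, so u = 5.71/121.66 = 4.69%.
After the first change, unemployed and labor force both rise by 6.80 → E = 115.95, U = 12.51, labor force = 128.46 million.
After the second change, unemployed and labor force both fall by 1.99 → E = 115.95, U = 10.52, labor force = 126.47 million.
New unemployment rate = 10.52 / 126.47 = 8.32%.

New unemployment rate ≈ 8.32%.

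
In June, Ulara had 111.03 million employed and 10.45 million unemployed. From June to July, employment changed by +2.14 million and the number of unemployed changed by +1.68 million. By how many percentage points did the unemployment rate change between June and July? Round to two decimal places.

June: labor force = 111.03 + 10.45 = 121.48; u = 10.45/121.48 = 8.60%.
July: labor force = 113.17 + 12.13 = 125.30; u = 12.13/125.30 = 9.68%.
Change = 9.68% − 8.60% = +1.08 pp.

The unemployment rate changed by +1.08 percentage points.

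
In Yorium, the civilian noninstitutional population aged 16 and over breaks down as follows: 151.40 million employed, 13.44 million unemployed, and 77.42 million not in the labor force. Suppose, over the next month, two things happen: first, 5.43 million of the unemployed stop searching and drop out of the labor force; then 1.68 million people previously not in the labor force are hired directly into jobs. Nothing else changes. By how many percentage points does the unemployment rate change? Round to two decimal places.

The unemployment rate changes by −3.18 percentage points.

Initially, labor force = 151.40 + 13.44 = 164.84 million, so u = 13.44/164.84 = 8.15%.
After the first change, unemployed and labor force both fall by 5.43 → E = 151.40, U = 8.01, labor force = 159.41 million.
After the second change, employed and labor force both rise by 1.68; unemployed unchanged → E = 153.08, U = 8.01, labor force = 161.09 million.
New unemployment rate = 8.01 / 161.09 = 4.97%.
Change = 4.97% − 8.15% = −3.18 percentage points.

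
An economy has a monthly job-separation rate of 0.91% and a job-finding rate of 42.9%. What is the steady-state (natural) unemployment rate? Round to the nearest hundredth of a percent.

Steady-state unemployment rate ≈ 2.08%.

At steady state the flows balance: s·E = f·U, so U/(E+U) = s/(s+f).
u* = 0.91 / (0.91 + 42.9) = 0.91 / 43.81 = 2.08%.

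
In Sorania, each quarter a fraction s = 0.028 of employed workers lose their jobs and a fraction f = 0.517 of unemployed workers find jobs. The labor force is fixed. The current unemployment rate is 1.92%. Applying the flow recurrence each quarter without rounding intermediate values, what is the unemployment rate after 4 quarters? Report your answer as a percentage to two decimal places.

Unemployment rate after four quarters ≈ 5.00%.

With a fixed labor force, u_{t+1} = u_t + s·(1−u_t) − f·u_t = u_t·(1−s−f) + s.
Here 1−s−f = 0.455 and s = 0.028.
u_1 = 0.019200 × 0.455 + 0.028 = 0.036736.
u_2 = 0.036736 × 0.455 + 0.028 = 0.044715.
u_3 = 0.044715 × 0.455 + 0.028 = 0.048345.
u_4 = 0.048345 × 0.455 + 0.028 = 0.049997.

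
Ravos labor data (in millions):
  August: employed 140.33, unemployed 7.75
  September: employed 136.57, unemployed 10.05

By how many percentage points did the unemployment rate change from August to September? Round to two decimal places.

August: labor force = 140.33 + 7.75 = 148.08; u = 7.75/148.08 = 5.23%.
September: labor force = 136.57 + 10.05 = 146.62; u = 10.05/146.62 = 6.85%.
Change = 6.85% − 5.23% = +1.62 pp.

The unemployment rate changed by +1.62 percentage points.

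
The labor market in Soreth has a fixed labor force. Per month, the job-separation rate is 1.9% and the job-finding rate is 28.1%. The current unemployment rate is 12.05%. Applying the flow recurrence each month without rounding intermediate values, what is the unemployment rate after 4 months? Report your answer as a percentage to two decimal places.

Unemployment rate after four months ≈ 7.71%.

With a fixed labor force, u_{t+1} = u_t + s·(1−u_t) − f·u_t = u_t·(1−s−f) + s.
Here 1−s−f = 0.700 and s = 0.019.
u_1 = 0.120500 × 0.700 + 0.019 = 0.103350.
u_2 = 0.103350 × 0.700 + 0.019 = 0.091345.
u_3 = 0.091345 × 0.700 + 0.019 = 0.082942.
u_4 = 0.082942 × 0.700 + 0.019 = 0.077059.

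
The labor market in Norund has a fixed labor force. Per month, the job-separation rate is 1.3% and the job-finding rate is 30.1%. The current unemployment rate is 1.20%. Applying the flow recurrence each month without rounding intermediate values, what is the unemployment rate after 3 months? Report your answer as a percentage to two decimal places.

With a fixed labor force, u_{t+1} = u_t + s·(1−u_t) − f·u_t = u_t·(1−s−f) + s.
Here 1−s−f = 0.686 and s = 0.013.
u_1 = 0.012000 × 0.686 + 0.013 = 0.021232.
u_2 = 0.021232 × 0.686 + 0.013 = 0.027565.
u_3 = 0.027565 × 0.686 + 0.013 = 0.031910.

Unemployment rate after three months ≈ 3.19%.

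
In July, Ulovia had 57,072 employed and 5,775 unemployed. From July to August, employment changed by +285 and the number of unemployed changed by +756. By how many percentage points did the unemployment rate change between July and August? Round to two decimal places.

The unemployment rate changed by +1.03 percentage points.

July: labor force = 57,072 + 5,775 = 62,847; u = 5,775/62,847 = 9.19%.
August: labor force = 57,357 + 6,531 = 63,888; u = 6,531/63,888 = 10.22%.
Change = 10.22% − 9.19% = +1.03 pp.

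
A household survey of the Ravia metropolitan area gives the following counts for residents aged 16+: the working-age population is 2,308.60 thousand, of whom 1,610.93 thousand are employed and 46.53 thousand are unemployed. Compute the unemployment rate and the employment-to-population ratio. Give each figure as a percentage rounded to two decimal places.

Labor force = employed + unemployed = 1,610.93 + 46.53 = 1,657.46 thousand.
Unemployment rate = 46.53 / 1,657.46 = 2.81%.
Employment-population ratio = 1,610.93 / 2,308.60 = 69.78%.

Unemployment rate ≈ 2.81%; employment-population ratio ≈ 69.78%.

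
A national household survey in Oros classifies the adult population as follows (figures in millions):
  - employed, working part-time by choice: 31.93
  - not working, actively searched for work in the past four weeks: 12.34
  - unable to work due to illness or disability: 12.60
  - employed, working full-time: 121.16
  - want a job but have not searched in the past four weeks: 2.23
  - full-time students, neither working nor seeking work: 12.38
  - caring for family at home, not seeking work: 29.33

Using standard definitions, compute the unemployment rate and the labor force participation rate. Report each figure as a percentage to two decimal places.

Employed = 31.93 + 121.16 = 153.09 million.
Unemployed = 12.34 million.
Labor force = 153.09 + 12.34 = 165.43 million.
Not in labor force = 12.60 + 2.23 + 12.38 + 29.33 = 56.54 million (those not working and not actively searching are outside the labor force — including those who want a job but have given up searching).
Civilian working-age population = 165.43 + 56.54 = 221.97 million.
Unemployment rate = 12.34 / 165.43 = 7.46%.
Labor force participation rate = 165.43 / 221.97 = 74.53%.

Unemployment rate ≈ 7.46%; labor force participation rate ≈ 74.53%.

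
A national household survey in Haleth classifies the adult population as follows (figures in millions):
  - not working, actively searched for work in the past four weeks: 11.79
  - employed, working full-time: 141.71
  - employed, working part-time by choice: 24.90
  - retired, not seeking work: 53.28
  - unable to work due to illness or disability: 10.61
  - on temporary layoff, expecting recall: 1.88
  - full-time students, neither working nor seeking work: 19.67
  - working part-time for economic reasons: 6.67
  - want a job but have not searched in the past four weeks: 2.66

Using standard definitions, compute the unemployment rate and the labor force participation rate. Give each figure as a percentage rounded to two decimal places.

Employed = 141.71 + 24.90 + 6.67 = 173.28 million (anyone who worked, including part-time for economic reasons, counts as employed).
Unemployed = 11.79 + 1.88 = 13.67 million (jobless and actively searching, or on temporary layoff).
Labor force = 173.28 + 13.67 = 186.95 million.
Not in labor force = 53.28 + 10.61 + 19.67 + 2.66 = 86.22 million (those not working and not actively searching are outside the labor force — including those who want a job but have given up searching).
Civilian working-age population = 186.95 + 86.22 = 273.17 million.
Unemployment rate = 13.67 / 186.95 = 7.31%.
Labor force participation rate = 186.95 / 273.17 = 68.44%.

Unemployment rate ≈ 7.31%; labor force participation rate ≈ 68.44%.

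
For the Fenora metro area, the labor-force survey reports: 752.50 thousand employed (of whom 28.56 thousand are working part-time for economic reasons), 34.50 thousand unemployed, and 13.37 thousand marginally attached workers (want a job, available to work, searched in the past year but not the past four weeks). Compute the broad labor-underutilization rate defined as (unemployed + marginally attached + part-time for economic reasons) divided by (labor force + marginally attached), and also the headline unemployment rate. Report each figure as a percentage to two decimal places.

Labor force = 752.50 + 34.50 = 787.00 thousand.
Numerator = 34.50 + 13.37 + 28.56 = 76.43 thousand.
Denominator = 787.00 + 13.37 = 800.37 thousand.
Broad rate = 76.43 / 800.37 = 9.55%.
Headline unemployment rate = 34.50 / 787.00 = 4.38%.

Broad underutilization rate ≈ 9.55%; headline unemployment rate ≈ 4.38%.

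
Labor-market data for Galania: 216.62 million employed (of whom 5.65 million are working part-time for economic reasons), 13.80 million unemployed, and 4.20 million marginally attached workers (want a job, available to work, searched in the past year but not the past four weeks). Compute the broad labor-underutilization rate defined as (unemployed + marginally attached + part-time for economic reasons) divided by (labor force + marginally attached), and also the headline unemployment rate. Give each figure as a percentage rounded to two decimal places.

Labor force = 216.62 + 13.80 = 230.42 million.
Numerator = 13.80 + 4.20 + 5.65 = 23.65 million.
Denominator = 230.42 + 4.20 = 234.62 million.
Broad rate = 23.65 / 234.62 = 10.08%.
Headline unemployment rate = 13.80 / 230.42 = 5.99%.

Broad underutilization rate ≈ 10.08%; headline unemployment rate ≈ 5.99%.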